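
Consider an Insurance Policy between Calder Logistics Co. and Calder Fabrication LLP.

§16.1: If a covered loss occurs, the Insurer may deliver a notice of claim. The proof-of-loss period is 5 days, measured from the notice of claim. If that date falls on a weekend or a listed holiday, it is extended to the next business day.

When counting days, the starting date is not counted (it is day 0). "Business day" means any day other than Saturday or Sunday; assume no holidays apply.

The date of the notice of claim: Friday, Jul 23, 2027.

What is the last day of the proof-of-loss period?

Jul 28, 2027

Adding 5 calendar days to Jul 23, 2027 gives Jul 28, 2027, which is the last day of the proof-of-loss period. Jul 28, 2027 is a Wednesday, so no roll-forward applies.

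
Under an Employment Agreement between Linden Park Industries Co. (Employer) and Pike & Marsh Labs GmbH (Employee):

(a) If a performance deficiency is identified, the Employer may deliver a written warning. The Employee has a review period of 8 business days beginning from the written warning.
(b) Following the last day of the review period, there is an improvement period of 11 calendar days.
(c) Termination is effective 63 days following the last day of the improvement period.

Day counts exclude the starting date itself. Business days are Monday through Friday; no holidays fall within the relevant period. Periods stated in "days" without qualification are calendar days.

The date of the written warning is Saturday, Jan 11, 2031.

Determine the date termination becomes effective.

The last day of the review period: counting 8 business days from Saturday, Jan 11, 2031 (Jan 13, Jan 14, Jan 15, Jan 16, Jan 17, Jan 20, Jan 21, Jan 22, skipping weekends) reaches Wednesday, Jan 22, 2031.
The last day of the improvement period: Jan 22, 2031 + 11 days = Feb 2, 2031.
The date termination becomes effective: 63 calendar days after Feb 2, 2031 is Apr 6, 2031.

Apr 6, 2031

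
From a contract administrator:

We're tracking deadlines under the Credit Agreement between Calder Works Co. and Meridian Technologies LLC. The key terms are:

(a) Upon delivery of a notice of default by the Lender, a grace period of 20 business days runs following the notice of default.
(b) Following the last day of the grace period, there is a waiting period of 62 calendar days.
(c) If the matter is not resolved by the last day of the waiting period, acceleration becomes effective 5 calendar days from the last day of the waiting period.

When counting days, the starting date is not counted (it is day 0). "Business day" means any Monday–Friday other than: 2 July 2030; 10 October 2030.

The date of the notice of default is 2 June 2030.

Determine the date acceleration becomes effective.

3 September 2030

From Sunday, 2 June 2030, 20 business days (Jun 3, Jun 4, Jun 5, Jun 6, …, Jun 26, Jun 27, Jun 28, skipping weekends) brings us to Friday, 28 June 2030, which is the last day of the grace period.
The last day of the waiting period: 62 calendar days after 28 June 2030 is 29 August 2030.
The date acceleration becomes effective: 29 August 2030 + 5 days = 3 September 2030.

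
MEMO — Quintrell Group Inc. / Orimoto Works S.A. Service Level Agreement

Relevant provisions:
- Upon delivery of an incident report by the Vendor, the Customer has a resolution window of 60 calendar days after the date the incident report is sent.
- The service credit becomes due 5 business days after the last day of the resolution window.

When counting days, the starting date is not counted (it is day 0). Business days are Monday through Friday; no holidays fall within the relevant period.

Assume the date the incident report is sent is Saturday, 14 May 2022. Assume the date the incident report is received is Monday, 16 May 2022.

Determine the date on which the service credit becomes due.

20 July 2022

The last day of the resolution window: 14 May 2022 + 60 days = 13 July 2022.
The date on which the service credit becomes due: 5 business days after Wednesday, 13 July 2022, skipping weekends — Jul 14, Jul 15, Jul 18, Jul 19, Jul 20 — lands on Wednesday, 20 July 2022.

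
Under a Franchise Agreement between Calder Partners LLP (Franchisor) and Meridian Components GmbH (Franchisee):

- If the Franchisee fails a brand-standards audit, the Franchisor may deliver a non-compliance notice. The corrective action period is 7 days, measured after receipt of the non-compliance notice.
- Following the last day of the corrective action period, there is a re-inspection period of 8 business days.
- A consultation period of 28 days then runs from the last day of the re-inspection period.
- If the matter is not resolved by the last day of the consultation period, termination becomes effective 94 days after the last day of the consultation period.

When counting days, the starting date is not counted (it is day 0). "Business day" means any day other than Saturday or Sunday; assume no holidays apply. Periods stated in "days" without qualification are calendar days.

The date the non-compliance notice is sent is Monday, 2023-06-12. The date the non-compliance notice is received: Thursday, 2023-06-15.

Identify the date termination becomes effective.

2023-11-03

Adding 7 calendar days to 2023-06-15 gives 2023-06-22, which is the last day of the corrective action period.
The last day of the re-inspection period: 8 business days after Thursday, 2023-06-22, skipping weekends — Jun 23, Jun 26, Jun 27, Jun 28, Jun 29, Jun 30, Jul 3, Jul 4 — lands on Tuesday, 2023-07-04.
The last day of the consultation period: 2023-07-04 + 28 days = 2023-08-01.
The date termination becomes effective: 94 calendar days after 2023-08-01 is 2023-11-03.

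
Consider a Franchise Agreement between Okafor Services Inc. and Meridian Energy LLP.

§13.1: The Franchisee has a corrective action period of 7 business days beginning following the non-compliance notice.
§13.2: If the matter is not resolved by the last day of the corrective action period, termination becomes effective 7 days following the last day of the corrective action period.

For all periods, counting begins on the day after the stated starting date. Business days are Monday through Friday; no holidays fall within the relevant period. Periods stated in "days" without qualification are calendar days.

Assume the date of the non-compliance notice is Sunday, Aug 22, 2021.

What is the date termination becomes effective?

From Sunday, Aug 22, 2021, 7 business days (Aug 23, Aug 24, Aug 25, Aug 26, Aug 27, Aug 30, Aug 31, skipping weekends) brings us to Tuesday, Aug 31, 2021, which is the last day of the corrective action period.
The date termination becomes effective: Aug 31, 2021 + 7 days = Sep 7, 2021.

Sep 7, 2021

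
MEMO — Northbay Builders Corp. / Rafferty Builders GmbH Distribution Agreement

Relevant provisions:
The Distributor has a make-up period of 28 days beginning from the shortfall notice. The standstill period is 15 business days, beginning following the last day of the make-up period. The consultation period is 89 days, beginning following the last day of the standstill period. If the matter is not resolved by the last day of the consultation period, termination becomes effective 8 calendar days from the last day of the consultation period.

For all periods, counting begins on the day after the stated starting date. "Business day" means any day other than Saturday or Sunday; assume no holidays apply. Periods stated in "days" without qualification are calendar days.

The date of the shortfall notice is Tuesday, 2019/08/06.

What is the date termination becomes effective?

The last day of the make-up period: 28 calendar days after 2019/08/06 is 2019/09/03.
From Tuesday, 2019/09/03, 15 business days (Sep 4, Sep 5, Sep 6, Sep 9, …, Sep 20, Sep 23, Sep 24, skipping weekends) brings us to Tuesday, 2019/09/24, which is the last day of the standstill period.
The last day of the consultation period: 89 calendar days after 2019/09/24 is 2019/12/22.
The date termination becomes effective: 8 calendar days after 2019/12/22 is 2019/12/30.

2019/12/30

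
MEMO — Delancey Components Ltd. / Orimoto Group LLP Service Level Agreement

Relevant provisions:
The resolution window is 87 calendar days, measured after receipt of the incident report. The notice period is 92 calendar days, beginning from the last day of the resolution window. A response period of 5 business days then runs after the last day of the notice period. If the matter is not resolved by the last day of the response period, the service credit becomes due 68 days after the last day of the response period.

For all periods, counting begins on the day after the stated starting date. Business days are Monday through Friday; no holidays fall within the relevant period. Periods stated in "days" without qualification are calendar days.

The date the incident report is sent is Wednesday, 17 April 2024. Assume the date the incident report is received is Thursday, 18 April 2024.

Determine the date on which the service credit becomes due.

28 December 2024

The last day of the resolution window: 18 April 2024 + 87 days = 14 July 2024.
The last day of the notice period: 14 July 2024 + 92 days = 14 October 2024.
From Monday, 14 October 2024, 5 business days (Oct 15, Oct 16, Oct 17, Oct 18, Oct 21, skipping weekends) brings us to Monday, 21 October 2024, which is the last day of the response period.
The date on which the service credit becomes due: 21 October 2024 + 68 days = 28 December 2024.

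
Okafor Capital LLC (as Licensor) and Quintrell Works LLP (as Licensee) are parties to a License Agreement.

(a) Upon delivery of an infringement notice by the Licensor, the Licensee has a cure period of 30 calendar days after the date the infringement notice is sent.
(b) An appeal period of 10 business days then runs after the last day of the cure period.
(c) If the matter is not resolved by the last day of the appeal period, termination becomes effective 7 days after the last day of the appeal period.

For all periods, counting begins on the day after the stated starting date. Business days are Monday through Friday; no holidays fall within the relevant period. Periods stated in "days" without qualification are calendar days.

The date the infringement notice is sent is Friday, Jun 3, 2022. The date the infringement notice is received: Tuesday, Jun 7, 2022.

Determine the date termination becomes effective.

Adding 30 calendar days to Jun 3, 2022 gives Jul 3, 2022, which is the last day of the cure period.
The last day of the appeal period: 10 business days after Sunday, Jul 3, 2022, skipping weekends — Jul 4, Jul 5, Jul 6, Jul 7, Jul 8, Jul 11, Jul 12, Jul 13, Jul 14, Jul 15 — lands on Friday, Jul 15, 2022.
Adding 7 calendar days to Jul 15, 2022 gives Jul 22, 2022, which is the date termination becomes effective.

Jul 22, 2022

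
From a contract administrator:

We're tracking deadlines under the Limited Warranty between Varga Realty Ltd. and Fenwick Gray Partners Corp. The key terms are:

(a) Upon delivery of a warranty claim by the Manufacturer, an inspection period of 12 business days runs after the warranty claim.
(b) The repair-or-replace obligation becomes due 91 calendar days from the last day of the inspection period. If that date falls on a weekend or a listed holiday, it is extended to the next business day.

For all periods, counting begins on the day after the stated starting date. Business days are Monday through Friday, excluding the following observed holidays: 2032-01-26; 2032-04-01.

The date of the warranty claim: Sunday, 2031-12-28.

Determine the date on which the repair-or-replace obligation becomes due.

2032-04-13

The last day of the inspection period: 12 business days after Sunday, 2031-12-28, skipping weekends — Dec 29, Dec 30, Dec 31, Jan 1, …, Jan 9, Jan 12, Jan 13 — lands on Tuesday, 2032-01-13.
Adding 91 calendar days to 2032-01-13 gives 2032-04-13, which is the date on which the repair-or-replace obligation becomes due. 2032-04-13 is a Tuesday and is not a listed holiday, so no roll-forward applies.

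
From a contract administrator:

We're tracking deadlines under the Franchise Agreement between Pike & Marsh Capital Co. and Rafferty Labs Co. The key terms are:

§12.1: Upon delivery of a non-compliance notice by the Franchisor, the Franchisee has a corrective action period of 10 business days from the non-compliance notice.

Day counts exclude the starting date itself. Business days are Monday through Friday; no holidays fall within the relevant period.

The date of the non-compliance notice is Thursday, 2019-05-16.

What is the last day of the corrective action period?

2019-05-30

From Thursday, 2019-05-16, 10 business days (May 17, May 20, May 21, May 22, May 23, May 24, May 27, May 28, May 29, May 30, skipping weekends) brings us to Thursday, 2019-05-30, which is the last day of the corrective action period.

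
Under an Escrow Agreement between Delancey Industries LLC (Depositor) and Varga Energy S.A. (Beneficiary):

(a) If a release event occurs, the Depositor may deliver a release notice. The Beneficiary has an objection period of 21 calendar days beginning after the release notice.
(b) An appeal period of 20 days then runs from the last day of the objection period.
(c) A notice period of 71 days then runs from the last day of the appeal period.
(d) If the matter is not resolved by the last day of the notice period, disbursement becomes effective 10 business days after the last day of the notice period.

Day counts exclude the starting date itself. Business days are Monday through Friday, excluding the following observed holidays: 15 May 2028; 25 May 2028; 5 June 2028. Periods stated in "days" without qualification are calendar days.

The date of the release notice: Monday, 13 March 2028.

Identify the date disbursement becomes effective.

17 July 2028

Adding 21 calendar days to 13 March 2028 gives 3 April 2028, which is the last day of the objection period.
The last day of the appeal period: 3 April 2028 + 20 days = 23 April 2028.
The last day of the notice period: 71 calendar days after 23 April 2028 is 3 July 2028.
The date disbursement becomes effective: counting 10 business days from Monday, 3 July 2028 (Jul 4, Jul 5, Jul 6, Jul 7, Jul 10, Jul 11, Jul 12, Jul 13, Jul 14, Jul 17, skipping weekends) reaches Monday, 17 July 2028.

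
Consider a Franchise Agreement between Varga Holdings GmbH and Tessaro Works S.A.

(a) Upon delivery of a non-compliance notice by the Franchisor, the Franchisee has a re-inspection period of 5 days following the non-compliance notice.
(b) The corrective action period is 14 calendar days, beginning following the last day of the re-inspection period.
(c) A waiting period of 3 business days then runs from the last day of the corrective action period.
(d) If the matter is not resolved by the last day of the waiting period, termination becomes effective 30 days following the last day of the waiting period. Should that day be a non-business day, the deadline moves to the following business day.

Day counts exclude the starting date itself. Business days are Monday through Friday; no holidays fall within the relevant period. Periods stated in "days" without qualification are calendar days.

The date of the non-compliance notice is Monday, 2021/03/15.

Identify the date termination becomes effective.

2021/05/07

Adding 5 calendar days to 2021/03/15 gives 2021/03/20, which is the last day of the re-inspection period.
Adding 14 calendar days to 2021/03/20 gives 2021/04/03, which is the last day of the corrective action period.
From Saturday, 2021/04/03, 3 business days (Apr 5, Apr 6, Apr 7, skipping weekends) brings us to Wednesday, 2021/04/07, which is the last day of the waiting period.
The date termination becomes effective: 2021/04/07 + 30 days = 2021/05/07. 2021/05/07 is a Friday, so no roll-forward applies.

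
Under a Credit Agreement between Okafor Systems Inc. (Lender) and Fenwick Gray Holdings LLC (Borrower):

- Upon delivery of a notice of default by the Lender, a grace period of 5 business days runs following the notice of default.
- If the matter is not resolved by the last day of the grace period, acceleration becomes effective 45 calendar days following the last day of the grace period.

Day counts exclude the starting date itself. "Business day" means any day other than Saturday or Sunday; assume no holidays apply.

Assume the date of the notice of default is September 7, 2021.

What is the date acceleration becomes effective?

October 29, 2021

From Tuesday, September 7, 2021, 5 business days (Sep 8, Sep 9, Sep 10, Sep 13, Sep 14, skipping weekends) brings us to Tuesday, September 14, 2021, which is the last day of the grace period.
The date acceleration becomes effective: September 14, 2021 + 45 days = October 29, 2021.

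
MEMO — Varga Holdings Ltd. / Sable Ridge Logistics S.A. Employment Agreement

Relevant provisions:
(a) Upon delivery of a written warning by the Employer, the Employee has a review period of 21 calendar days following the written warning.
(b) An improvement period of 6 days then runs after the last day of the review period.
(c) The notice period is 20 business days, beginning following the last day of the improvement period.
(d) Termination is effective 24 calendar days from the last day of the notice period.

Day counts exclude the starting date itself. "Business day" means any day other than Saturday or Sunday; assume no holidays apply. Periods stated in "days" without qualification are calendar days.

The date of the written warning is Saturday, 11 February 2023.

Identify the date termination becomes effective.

The last day of the review period: 11 February 2023 + 21 days = 4 March 2023.
The last day of the improvement period: 4 March 2023 + 6 days = 10 March 2023.
The last day of the notice period: 20 business days after Friday, 10 March 2023, skipping weekends — Mar 13, Mar 14, Mar 15, Mar 16, …, Apr 5, Apr 6, Apr 7 — lands on Friday, 7 April 2023.
The date termination becomes effective: 24 calendar days after 7 April 2023 is 1 May 2023.

1 May 2023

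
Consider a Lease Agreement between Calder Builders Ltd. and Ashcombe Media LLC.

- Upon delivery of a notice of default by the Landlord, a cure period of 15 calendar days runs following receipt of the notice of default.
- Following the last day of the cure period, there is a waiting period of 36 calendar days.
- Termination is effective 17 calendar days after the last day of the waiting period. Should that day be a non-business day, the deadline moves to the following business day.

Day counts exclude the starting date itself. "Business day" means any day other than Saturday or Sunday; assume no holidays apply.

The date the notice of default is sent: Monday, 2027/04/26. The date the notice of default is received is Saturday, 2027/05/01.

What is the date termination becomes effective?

The last day of the cure period: 15 calendar days after 2027/05/01 is 2027/05/16.
The last day of the waiting period: 36 calendar days after 2027/05/16 is 2027/06/21.
Adding 17 calendar days to 2027/06/21 gives 2027/07/08, which is the date termination becomes effective. 2027/07/08 is a Thursday, so no roll-forward applies.

2027/07/08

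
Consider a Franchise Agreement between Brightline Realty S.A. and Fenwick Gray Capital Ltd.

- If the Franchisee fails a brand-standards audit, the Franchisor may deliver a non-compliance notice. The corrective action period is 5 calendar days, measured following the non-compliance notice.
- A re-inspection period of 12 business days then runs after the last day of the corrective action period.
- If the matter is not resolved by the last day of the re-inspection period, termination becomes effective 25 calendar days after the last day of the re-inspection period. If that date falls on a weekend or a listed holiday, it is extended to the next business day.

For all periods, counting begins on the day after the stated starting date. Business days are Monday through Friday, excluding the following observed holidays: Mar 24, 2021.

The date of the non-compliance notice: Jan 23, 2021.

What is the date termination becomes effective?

Adding 5 calendar days to Jan 23, 2021 gives Jan 28, 2021, which is the last day of the corrective action period.
The last day of the re-inspection period: 12 business days after Thursday, Jan 28, 2021, skipping weekends — Jan 29, Feb 1, Feb 2, Feb 3, …, Feb 11, Feb 12, Feb 15 — lands on Monday, Feb 15, 2021.
Adding 25 calendar days to Feb 15, 2021 gives Mar 12, 2021, which is the date termination becomes effective. Mar 12, 2021 is a Friday and is not a listed holiday, so no roll-forward applies.

Mar 12, 2021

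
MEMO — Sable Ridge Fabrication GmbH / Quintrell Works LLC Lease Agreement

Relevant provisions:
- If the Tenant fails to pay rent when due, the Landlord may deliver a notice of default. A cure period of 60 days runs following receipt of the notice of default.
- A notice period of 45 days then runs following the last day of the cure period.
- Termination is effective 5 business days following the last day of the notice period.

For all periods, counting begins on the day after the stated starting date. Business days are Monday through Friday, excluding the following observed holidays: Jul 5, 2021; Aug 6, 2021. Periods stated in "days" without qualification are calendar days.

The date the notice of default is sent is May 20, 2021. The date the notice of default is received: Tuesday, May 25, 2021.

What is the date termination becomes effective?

Sep 14, 2021

Adding 60 calendar days to May 25, 2021 gives Jul 24, 2021, which is the last day of the cure period.
The last day of the notice period: 45 calendar days after Jul 24, 2021 is Sep 7, 2021.
The date termination becomes effective: counting 5 business days from Tuesday, Sep 7, 2021 (Sep 8, Sep 9, Sep 10, Sep 13, Sep 14, skipping weekends) reaches Tuesday, Sep 14, 2021.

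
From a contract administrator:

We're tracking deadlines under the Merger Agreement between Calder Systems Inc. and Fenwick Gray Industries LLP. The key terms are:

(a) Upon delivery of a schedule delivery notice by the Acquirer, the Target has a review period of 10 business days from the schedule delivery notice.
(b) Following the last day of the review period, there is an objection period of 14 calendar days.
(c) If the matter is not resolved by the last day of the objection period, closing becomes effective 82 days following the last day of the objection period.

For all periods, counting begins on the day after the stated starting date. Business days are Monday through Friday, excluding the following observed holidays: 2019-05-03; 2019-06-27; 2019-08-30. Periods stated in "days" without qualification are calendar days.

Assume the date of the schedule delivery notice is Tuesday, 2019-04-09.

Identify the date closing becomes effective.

From Tuesday, 2019-04-09, 10 business days (Apr 10, Apr 11, Apr 12, Apr 15, Apr 16, Apr 17, Apr 18, Apr 19, Apr 22, Apr 23, skipping weekends) brings us to Tuesday, 2019-04-23, which is the last day of the review period.
Adding 14 calendar days to 2019-04-23 gives 2019-05-07, which is the last day of the objection period.
Adding 82 calendar days to 2019-05-07 gives 2019-07-28, which is the date closing becomes effective.

2019-07-28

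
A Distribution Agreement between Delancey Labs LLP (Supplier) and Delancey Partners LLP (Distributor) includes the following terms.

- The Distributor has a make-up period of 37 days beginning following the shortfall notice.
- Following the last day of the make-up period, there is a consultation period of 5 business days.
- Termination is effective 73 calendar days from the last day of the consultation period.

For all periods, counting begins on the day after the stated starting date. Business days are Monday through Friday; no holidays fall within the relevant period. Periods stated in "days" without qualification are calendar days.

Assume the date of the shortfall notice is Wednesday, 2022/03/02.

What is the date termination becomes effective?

2022/06/27

Adding 37 calendar days to 2022/03/02 gives 2022/04/08, which is the last day of the make-up period.
The last day of the consultation period: 5 business days after Friday, 2022/04/08, skipping weekends — Apr 11, Apr 12, Apr 13, Apr 14, Apr 15 — lands on Friday, 2022/04/15.
The date termination becomes effective: 73 calendar days after 2022/04/15 is 2022/06/27.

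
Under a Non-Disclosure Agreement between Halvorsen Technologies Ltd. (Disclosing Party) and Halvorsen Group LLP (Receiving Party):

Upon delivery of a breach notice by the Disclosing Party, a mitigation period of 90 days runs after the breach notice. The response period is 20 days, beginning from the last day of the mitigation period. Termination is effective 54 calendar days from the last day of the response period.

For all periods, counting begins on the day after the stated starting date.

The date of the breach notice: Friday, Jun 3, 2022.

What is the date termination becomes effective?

The last day of the mitigation period: 90 calendar days after Jun 3, 2022 is Sep 1, 2022.
The last day of the response period: 20 calendar days after Sep 1, 2022 is Sep 21, 2022.
The date termination becomes effective: 54 calendar days after Sep 21, 2022 is Nov 14, 2022.

Nov 14, 2022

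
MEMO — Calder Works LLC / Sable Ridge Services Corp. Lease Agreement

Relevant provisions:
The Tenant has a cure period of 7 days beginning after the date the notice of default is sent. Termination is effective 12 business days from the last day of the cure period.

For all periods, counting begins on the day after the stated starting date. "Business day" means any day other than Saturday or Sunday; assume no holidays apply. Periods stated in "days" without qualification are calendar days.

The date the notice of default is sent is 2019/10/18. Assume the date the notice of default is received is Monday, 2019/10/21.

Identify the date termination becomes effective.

2019/11/12

Adding 7 calendar days to 2019/10/18 gives 2019/10/25, which is the last day of the cure period.
The date termination becomes effective: 12 business days after Friday, 2019/10/25, skipping weekends — Oct 28, Oct 29, Oct 30, Oct 31, …, Nov 8, Nov 11, Nov 12 — lands on Tuesday, 2019/11/12.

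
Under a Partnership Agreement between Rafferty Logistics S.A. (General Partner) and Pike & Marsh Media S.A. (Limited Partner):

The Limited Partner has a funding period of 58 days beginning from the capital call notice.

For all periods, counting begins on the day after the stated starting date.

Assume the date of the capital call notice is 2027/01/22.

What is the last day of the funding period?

2027/03/21

The last day of the funding period: 58 calendar days after 2027/01/22 is 2027/03/21.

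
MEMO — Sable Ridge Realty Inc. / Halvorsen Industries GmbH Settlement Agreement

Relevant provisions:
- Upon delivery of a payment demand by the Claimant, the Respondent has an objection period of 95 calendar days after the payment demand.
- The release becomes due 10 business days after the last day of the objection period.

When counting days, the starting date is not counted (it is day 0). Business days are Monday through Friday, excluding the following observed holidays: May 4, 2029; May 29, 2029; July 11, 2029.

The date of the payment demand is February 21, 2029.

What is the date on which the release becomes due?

June 11, 2029

Adding 95 calendar days to February 21, 2029 gives May 27, 2029, which is the last day of the objection period.
From Sunday, May 27, 2029, 10 business days (May 28, May 30, May 31, Jun 1, Jun 4, Jun 5, Jun 6, Jun 7, Jun 8, Jun 11, skipping weekends and the listed holiday on May 29) brings us to Monday, June 11, 2029, which is the date on which the release becomes due.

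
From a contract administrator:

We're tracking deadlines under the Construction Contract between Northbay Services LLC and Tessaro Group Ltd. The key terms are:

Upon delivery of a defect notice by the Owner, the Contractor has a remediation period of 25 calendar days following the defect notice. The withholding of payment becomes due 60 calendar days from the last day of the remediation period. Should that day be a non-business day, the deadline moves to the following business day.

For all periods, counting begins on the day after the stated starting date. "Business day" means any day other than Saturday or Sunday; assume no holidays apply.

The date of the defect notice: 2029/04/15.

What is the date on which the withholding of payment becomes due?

Adding 25 calendar days to 2029/04/15 gives 2029/05/10, which is the last day of the remediation period.
Adding 60 calendar days to 2029/05/10 gives 2029/07/09, which is the date on which the withholding of payment becomes due. 2029/07/09 is a Monday, so no roll-forward applies.

2029/07/09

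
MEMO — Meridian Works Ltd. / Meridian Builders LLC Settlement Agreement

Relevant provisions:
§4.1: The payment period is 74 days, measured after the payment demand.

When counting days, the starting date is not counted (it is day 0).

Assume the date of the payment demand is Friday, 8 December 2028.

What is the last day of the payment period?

20 February 2029

The last day of the payment period: 74 calendar days after 8 December 2028 is 20 February 2029.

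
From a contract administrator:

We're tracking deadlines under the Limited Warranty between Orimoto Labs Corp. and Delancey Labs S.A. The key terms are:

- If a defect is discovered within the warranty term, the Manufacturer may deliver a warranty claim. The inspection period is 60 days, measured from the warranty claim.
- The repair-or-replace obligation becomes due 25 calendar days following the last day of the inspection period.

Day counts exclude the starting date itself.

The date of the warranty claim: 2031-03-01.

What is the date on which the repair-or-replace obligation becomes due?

2031-05-25

Adding 60 calendar days to 2031-03-01 gives 2031-04-30, which is the last day of the inspection period.
Adding 25 calendar days to 2031-04-30 gives 2031-05-25, which is the date on which the repair-or-replace obligation becomes due.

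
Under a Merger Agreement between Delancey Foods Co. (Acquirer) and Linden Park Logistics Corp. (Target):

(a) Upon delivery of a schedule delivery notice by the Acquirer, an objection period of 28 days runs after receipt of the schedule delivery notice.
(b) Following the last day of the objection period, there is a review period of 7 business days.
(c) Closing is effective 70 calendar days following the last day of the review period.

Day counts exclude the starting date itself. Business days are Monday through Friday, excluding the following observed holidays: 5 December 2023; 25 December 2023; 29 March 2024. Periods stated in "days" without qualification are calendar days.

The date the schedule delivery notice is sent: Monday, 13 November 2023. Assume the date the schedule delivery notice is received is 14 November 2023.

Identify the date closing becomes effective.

The last day of the objection period: 14 November 2023 + 28 days = 12 December 2023.
From Tuesday, 12 December 2023, 7 business days (Dec 13, Dec 14, Dec 15, Dec 18, Dec 19, Dec 20, Dec 21, skipping weekends) brings us to Thursday, 21 December 2023, which is the last day of the review period.
The date closing becomes effective: 21 December 2023 + 70 days = 29 February 2024.

29 February 2024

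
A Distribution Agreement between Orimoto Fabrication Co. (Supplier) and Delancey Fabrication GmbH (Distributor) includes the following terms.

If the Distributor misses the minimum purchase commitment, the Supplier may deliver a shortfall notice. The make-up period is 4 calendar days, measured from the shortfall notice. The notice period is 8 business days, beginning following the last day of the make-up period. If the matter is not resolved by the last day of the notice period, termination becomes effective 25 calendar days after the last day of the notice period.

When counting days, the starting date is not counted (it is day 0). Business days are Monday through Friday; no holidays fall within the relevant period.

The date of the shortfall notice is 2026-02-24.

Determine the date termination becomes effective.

2026-04-05

The last day of the make-up period: 4 calendar days after 2026-02-24 is 2026-02-28.
The last day of the notice period: 8 business days after Saturday, 2026-02-28, skipping weekends — Mar 2, Mar 3, Mar 4, Mar 5, Mar 6, Mar 9, Mar 10, Mar 11 — lands on Wednesday, 2026-03-11.
The date termination becomes effective: 2026-03-11 + 25 days = 2026-04-05.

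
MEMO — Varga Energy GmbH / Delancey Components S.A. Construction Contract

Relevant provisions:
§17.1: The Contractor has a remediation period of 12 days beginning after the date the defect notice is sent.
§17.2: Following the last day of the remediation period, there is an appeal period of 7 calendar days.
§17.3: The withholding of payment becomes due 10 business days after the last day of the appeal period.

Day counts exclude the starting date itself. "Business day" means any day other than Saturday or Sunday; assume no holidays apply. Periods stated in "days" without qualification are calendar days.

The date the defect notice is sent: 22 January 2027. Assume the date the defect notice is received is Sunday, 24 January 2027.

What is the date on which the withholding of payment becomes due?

24 February 2027

The last day of the remediation period: 12 calendar days after 22 January 2027 is 3 February 2027.
The last day of the appeal period: 7 calendar days after 3 February 2027 is 10 February 2027.
From Wednesday, 10 February 2027, 10 business days (Feb 11, Feb 12, Feb 15, Feb 16, Feb 17, Feb 18, Feb 19, Feb 22, Feb 23, Feb 24, skipping weekends) brings us to Wednesday, 24 February 2027, which is the date on which the withholding of payment becomes due.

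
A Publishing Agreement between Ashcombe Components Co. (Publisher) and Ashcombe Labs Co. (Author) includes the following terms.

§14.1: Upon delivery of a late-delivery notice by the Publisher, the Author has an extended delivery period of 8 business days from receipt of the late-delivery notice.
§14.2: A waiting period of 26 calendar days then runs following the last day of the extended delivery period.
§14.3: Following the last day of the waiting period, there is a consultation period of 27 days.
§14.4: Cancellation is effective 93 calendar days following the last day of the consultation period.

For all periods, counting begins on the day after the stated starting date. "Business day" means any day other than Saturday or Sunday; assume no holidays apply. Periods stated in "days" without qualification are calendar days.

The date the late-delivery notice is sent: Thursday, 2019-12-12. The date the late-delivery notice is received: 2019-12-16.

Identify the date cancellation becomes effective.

The last day of the extended delivery period: counting 8 business days from Monday, 2019-12-16 (Dec 17, Dec 18, Dec 19, Dec 20, Dec 23, Dec 24, Dec 25, Dec 26, skipping weekends) reaches Thursday, 2019-12-26.
Adding 26 calendar days to 2019-12-26 gives 2020-01-21, which is the last day of the waiting period.
The last day of the consultation period: 2020-01-21 + 27 days = 2020-02-17.
The date cancellation becomes effective: 93 calendar days after 2020-02-17 is 2020-05-20.

2020-05-20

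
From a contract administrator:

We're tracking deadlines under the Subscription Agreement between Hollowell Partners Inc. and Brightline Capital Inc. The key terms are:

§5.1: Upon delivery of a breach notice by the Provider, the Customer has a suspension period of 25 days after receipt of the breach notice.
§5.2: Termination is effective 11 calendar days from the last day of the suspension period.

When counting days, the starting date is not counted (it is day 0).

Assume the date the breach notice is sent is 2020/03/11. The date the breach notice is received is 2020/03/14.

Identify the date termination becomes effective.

2020/04/19

Adding 25 calendar days to 2020/03/14 gives 2020/04/08, which is the last day of the suspension period.
The date termination becomes effective: 11 calendar days after 2020/04/08 is 2020/04/19.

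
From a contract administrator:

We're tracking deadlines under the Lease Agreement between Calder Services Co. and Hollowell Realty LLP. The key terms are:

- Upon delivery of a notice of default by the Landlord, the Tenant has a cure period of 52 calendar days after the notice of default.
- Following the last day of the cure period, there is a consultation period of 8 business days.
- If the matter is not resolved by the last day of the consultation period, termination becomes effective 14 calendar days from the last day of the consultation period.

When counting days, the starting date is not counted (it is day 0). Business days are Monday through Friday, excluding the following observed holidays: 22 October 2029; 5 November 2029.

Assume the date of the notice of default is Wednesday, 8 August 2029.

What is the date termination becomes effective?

24 October 2029

The last day of the cure period: 8 August 2029 + 52 days = 29 September 2029.
The last day of the consultation period: counting 8 business days from Saturday, 29 September 2029 (Oct 1, Oct 2, Oct 3, Oct 4, Oct 5, Oct 8, Oct 9, Oct 10, skipping weekends) reaches Wednesday, 10 October 2029.
Adding 14 calendar days to 10 October 2029 gives 24 October 2029, which is the date termination becomes effective.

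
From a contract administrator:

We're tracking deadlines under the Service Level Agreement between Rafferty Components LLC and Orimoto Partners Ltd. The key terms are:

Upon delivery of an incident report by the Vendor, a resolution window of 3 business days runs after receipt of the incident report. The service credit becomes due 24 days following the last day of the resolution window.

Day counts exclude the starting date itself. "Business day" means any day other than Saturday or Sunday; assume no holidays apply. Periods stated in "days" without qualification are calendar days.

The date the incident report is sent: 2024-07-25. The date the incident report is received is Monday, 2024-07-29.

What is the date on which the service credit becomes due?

The last day of the resolution window: counting 3 business days from Monday, 2024-07-29 (Jul 30, Jul 31, Aug 1, skipping weekends) reaches Thursday, 2024-08-01.
The date on which the service credit becomes due: 2024-08-01 + 24 days = 2024-08-25.

2024-08-25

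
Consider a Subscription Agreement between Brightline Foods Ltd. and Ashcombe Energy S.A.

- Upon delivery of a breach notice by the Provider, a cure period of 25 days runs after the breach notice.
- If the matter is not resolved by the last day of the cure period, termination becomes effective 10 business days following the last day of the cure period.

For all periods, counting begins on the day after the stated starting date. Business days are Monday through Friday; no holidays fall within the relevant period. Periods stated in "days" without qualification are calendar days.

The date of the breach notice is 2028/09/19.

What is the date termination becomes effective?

2028/10/27

Adding 25 calendar days to 2028/09/19 gives 2028/10/14, which is the last day of the cure period.
The date termination becomes effective: counting 10 business days from Saturday, 2028/10/14 (Oct 16, Oct 17, Oct 18, Oct 19, Oct 20, Oct 23, Oct 24, Oct 25, Oct 26, Oct 27, skipping weekends) reaches Friday, 2028/10/27.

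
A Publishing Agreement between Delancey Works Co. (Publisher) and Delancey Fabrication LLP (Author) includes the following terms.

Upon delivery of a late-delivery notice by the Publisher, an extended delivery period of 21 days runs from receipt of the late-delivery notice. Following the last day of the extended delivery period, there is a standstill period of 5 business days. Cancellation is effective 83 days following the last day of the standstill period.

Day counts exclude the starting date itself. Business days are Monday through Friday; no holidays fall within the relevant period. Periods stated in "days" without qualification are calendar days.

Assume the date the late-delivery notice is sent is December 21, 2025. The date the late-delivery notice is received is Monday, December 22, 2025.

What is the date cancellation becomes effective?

April 12, 2026

The last day of the extended delivery period: December 22, 2025 + 21 days = January 12, 2026.
From Monday, January 12, 2026, 5 business days (Jan 13, Jan 14, Jan 15, Jan 16, Jan 19, skipping weekends) brings us to Monday, January 19, 2026, which is the last day of the standstill period.
The date cancellation becomes effective: January 19, 2026 + 83 days = April 12, 2026.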